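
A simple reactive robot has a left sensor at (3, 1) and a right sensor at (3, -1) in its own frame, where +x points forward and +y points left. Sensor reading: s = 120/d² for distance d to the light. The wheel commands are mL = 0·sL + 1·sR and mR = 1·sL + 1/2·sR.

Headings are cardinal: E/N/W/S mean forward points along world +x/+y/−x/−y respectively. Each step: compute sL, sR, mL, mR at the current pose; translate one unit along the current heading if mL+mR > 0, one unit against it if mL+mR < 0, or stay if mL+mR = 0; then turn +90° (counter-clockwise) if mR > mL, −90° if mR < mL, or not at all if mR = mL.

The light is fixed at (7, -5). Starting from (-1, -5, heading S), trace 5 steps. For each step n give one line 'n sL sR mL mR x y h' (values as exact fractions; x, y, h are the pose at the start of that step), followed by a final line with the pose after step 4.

0 60/29 4/3 4/3 238/87 -1 -5 S
1 24/5 120/29 120/29 996/145 -1 -6 E
2 30/17 3 3 111/34 0 -6 N
3 120/101 120/101 120/101 180/101 0 -5 W
4 60/29 4/3 4/3 238/87 -1 -5 S
final -1 -6 E

n=0: pose=(-1,-5,S); sL=60/29, sR=4/3; mL=4/3, mR=238/87; mL+mR=118/29 → advance +1; mR−mL=122/87 → turn +1·90°
n=1: pose=(-1,-6,E); sL=24/5, sR=120/29; mL=120/29, mR=996/145; mL+mR=1596/145 → advance +1; mR−mL=396/145 → turn +1·90°
n=2: pose=(0,-6,N); sL=30/17, sR=3; mL=3, mR=111/34; mL+mR=213/34 → advance +1; mR−mL=9/34 → turn +1·90°
n=3: pose=(0,-5,W); sL=120/101, sR=120/101; mL=120/101, mR=180/101; mL+mR=300/101 → advance +1; mR−mL=60/101 → turn +1·90°
n=4: pose=(-1,-5,S); sL=60/29, sR=4/3; mL=4/3, mR=238/87; mL+mR=118/29 → advance +1; mR−mL=122/87 → turn +1·90°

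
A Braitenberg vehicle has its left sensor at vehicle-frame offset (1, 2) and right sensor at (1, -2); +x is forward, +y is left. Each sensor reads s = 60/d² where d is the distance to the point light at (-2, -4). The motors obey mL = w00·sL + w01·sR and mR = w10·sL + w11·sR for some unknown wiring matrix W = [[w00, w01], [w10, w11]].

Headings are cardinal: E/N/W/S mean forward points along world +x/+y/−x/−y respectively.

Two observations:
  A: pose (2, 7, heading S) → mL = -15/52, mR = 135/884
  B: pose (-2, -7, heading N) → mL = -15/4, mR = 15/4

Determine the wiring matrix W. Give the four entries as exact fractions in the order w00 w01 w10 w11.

0 -1/2 1 -1/2

obs A: pose=(2,7,S) → sL=15/34, sR=15/26, mL=-15/52, mR=135/884
obs B: pose=(-2,-7,N) → sL=15/2, sR=15/2, mL=-15/4, mR=15/4
sensor matrix S = [[15/34, 15/26], [15/2, 15/2]]; det S = -225/221
solve [mL_A; mL_B] = S·[w00; w01] and [mR_A; mR_B] = S·[w10; w11]:
  w00 = 0, w01 = -1/2, w10 = 1, w11 = -1/2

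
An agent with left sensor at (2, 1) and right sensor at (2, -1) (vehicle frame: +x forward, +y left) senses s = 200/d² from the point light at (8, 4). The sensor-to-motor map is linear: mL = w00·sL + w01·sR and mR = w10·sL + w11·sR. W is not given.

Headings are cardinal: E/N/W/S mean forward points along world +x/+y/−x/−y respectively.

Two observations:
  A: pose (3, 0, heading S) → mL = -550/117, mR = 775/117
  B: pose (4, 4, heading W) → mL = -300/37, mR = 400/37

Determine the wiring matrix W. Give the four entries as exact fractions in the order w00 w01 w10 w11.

-1/2 -1 1 1

obs A: pose=(3,0,S) → sL=50/13, sR=25/9, mL=-550/117, mR=775/117
obs B: pose=(4,4,W) → sL=200/37, sR=200/37, mL=-300/37, mR=400/37
sensor matrix S = [[50/13, 25/9], [200/37, 200/37]]; det S = 25000/4329
solve [mL_A; mL_B] = S·[w00; w01] and [mR_A; mR_B] = S·[w10; w11]:
  w00 = -1/2, w01 = -1, w10 = 1, w11 = 1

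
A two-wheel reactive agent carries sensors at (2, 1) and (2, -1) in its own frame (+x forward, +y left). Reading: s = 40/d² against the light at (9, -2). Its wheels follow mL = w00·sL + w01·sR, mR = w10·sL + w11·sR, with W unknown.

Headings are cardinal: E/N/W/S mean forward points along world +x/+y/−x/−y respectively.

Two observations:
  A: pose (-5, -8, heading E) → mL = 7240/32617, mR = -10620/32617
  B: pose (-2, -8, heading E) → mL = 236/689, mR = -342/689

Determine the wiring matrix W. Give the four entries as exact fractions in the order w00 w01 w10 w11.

1/2 1/2 -1/2 -1

obs A: pose=(-5,-8,E) → sL=40/169, sR=40/193, mL=7240/32617, mR=-10620/32617
obs B: pose=(-2,-8,E) → sL=20/53, sR=4/13, mL=236/689, mR=-342/689
sensor matrix S = [[40/169, 40/193], [20/53, 4/13]]; det S = -120960/22473113
solve [mL_A; mL_B] = S·[w00; w01] and [mR_A; mR_B] = S·[w10; w11]:
  w00 = 1/2, w01 = 1/2, w10 = -1/2, w11 = -1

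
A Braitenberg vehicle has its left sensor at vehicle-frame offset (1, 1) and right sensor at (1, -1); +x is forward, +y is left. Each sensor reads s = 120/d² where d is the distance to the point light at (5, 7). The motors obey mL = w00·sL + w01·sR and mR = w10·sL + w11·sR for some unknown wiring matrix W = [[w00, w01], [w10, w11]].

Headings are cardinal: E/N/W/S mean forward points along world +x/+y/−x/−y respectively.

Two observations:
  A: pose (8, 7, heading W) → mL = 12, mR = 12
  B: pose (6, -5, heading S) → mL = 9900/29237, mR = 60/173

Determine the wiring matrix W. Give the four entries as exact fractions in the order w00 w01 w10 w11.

obs A: pose=(8,7,W) → sL=24, sR=24, mL=12, mR=12
obs B: pose=(6,-5,S) → sL=120/173, sR=120/169, mL=9900/29237, mR=60/173
sensor matrix S = [[24, 24], [120/173, 120/169]]; det S = 11520/29237
solve [mL_A; mL_B] = S·[w00; w01] and [mR_A; mR_B] = S·[w10; w11]:
  w00 = 1, w01 = -1/2, w10 = 1/2, w11 = 0

1 -1/2 1/2 0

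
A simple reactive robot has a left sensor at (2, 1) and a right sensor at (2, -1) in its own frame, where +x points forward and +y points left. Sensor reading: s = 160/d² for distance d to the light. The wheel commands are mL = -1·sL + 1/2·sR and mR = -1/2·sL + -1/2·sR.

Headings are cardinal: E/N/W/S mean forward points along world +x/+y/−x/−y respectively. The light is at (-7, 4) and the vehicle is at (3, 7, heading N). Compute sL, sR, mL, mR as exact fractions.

80/53 80/73 -3720/3869 -5040/3869

left sensor world pos  = (2, 9); dL² = 106
right sensor world pos = (4, 9); dR² = 146
sL = 160/106 = 80/53
sR = 160/146 = 80/73
mL = -1·sL + 1/2·sR = -3720/3869
mR = -1/2·sL + -1/2·sR = -5040/3869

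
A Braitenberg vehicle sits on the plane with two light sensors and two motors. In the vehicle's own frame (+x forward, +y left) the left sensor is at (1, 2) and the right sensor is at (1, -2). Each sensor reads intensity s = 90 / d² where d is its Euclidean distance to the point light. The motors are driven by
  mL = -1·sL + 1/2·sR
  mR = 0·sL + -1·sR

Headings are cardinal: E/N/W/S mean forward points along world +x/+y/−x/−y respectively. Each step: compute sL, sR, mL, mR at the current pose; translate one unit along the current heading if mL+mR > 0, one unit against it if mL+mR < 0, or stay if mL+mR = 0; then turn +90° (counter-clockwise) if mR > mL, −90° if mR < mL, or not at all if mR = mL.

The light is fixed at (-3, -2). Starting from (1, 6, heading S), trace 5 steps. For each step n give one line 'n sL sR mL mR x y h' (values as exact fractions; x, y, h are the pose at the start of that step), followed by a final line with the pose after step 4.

0 18/17 90/53 -189/901 -90/53 1 6 S
1 45/29 9/13 -909/754 -9/13 1 7 W
2 90/113 90/73 -1485/8249 -90/73 2 7 S
3 9/8 9/16 -27/32 -9/16 2 8 W
4 18/29 90/97 -441/2813 -90/97 3 8 S
final 3 9 W

n=0: pose=(1,6,S); sL=18/17, sR=90/53; mL=-189/901, mR=-90/53; mL+mR=-1719/901 → advance -1; mR−mL=-1341/901 → turn -1·90°
n=1: pose=(1,7,W); sL=45/29, sR=9/13; mL=-909/754, mR=-9/13; mL+mR=-1431/754 → advance -1; mR−mL=387/754 → turn +1·90°
n=2: pose=(2,7,S); sL=90/113, sR=90/73; mL=-1485/8249, mR=-90/73; mL+mR=-11655/8249 → advance -1; mR−mL=-8685/8249 → turn -1·90°
n=3: pose=(2,8,W); sL=9/8, sR=9/16; mL=-27/32, mR=-9/16; mL+mR=-45/32 → advance -1; mR−mL=9/32 → turn +1·90°
n=4: pose=(3,8,S); sL=18/29, sR=90/97; mL=-441/2813, mR=-90/97; mL+mR=-3051/2813 → advance -1; mR−mL=-2169/2813 → turn -1·90°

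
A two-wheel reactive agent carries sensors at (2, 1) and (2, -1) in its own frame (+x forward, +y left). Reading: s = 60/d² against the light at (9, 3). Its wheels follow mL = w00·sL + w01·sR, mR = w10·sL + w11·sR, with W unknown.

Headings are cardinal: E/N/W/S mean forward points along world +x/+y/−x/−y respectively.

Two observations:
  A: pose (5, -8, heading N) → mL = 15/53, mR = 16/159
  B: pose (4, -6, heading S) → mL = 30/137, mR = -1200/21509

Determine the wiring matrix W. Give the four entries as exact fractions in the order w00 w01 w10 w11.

1/2 0 -1 1

obs A: pose=(5,-8,N) → sL=30/53, sR=2/3, mL=15/53, mR=16/159
obs B: pose=(4,-6,S) → sL=60/137, sR=60/157, mL=30/137, mR=-1200/21509
sensor matrix S = [[30/53, 2/3], [60/137, 60/157]]; det S = -86240/1139977
solve [mL_A; mL_B] = S·[w00; w01] and [mR_A; mR_B] = S·[w10; w11]:
  w00 = 1/2, w01 = 0, w10 = -1, w11 = 1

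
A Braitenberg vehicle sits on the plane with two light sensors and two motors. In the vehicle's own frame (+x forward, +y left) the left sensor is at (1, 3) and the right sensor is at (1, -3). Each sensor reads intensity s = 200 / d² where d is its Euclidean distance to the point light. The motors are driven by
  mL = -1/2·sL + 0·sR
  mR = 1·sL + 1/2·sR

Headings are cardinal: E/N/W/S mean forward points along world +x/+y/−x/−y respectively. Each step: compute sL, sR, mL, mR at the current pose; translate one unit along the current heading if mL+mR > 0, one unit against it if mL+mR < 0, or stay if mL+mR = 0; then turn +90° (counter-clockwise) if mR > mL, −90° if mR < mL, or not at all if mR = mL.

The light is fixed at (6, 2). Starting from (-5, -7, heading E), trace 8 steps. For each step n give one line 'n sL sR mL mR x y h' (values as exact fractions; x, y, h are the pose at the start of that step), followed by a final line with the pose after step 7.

n=0: pose=(-5,-7,E); sL=25/17, sR=50/61; mL=-25/34, mR=1950/1037; mL+mR=2375/2074 → advance +1; mR−mL=5425/2074 → turn +1·90°
n=1: pose=(-4,-7,N); sL=200/233, sR=200/113; mL=-100/233, mR=45900/26329; mL+mR=34600/26329 → advance +1; mR−mL=57200/26329 → turn +1·90°
n=2: pose=(-4,-6,W); sL=100/121, sR=100/73; mL=-50/121, mR=13350/8833; mL+mR=9700/8833 → advance +1; mR−mL=17000/8833 → turn +1·90°
n=3: pose=(-5,-6,S); sL=40/29, sR=200/277; mL=-20/29, mR=13980/8033; mL+mR=8440/8033 → advance +1; mR−mL=19520/8033 → turn +1·90°
n=4: pose=(-5,-7,E); sL=25/17, sR=50/61; mL=-25/34, mR=1950/1037; mL+mR=2375/2074 → advance +1; mR−mL=5425/2074 → turn +1·90°
n=5: pose=(-4,-7,N); sL=200/233, sR=200/113; mL=-100/233, mR=45900/26329; mL+mR=34600/26329 → advance +1; mR−mL=57200/26329 → turn +1·90°
n=6: pose=(-4,-6,W); sL=100/121, sR=100/73; mL=-50/121, mR=13350/8833; mL+mR=9700/8833 → advance +1; mR−mL=17000/8833 → turn +1·90°
n=7: pose=(-5,-6,S); sL=40/29, sR=200/277; mL=-20/29, mR=13980/8033; mL+mR=8440/8033 → advance +1; mR−mL=19520/8033 → turn +1·90°

0 25/17 50/61 -25/34 1950/1037 -5 -7 E
1 200/233 200/113 -100/233 45900/26329 -4 -7 N
2 100/121 100/73 -50/121 13350/8833 -4 -6 W
3 40/29 200/277 -20/29 13980/8033 -5 -6 S
4 25/17 50/61 -25/34 1950/1037 -5 -7 E
5 200/233 200/113 -100/233 45900/26329 -4 -7 N
6 100/121 100/73 -50/121 13350/8833 -4 -6 W
7 40/29 200/277 -20/29 13980/8033 -5 -6 S
final -5 -7 E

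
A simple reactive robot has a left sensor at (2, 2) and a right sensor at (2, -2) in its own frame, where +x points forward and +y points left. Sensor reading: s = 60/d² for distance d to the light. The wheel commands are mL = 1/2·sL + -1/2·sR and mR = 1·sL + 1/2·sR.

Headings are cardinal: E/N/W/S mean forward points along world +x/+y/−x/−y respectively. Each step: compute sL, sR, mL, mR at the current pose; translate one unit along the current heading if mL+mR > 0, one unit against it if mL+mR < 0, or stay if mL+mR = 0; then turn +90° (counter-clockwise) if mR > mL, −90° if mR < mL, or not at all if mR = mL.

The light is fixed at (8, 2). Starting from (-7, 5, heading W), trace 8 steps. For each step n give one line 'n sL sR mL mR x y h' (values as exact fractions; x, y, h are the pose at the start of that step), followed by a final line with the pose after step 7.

0 6/29 30/157 36/4553 1377/4553 -7 5 W
1 60/197 12/65 768/12805 5082/12805 -8 5 S
2 15/53 15/49 -30/2597 2265/5194 -8 4 E
3 12/61 12/37 -144/2257 810/2257 -7 4 N
4 6/29 30/157 36/4553 1377/4553 -7 5 W
5 60/197 12/65 768/12805 5082/12805 -8 5 S
6 15/53 15/49 -30/2597 2265/5194 -8 4 E
7 12/61 12/37 -144/2257 810/2257 -7 4 N
final -7 5 W

n=0: pose=(-7,5,W); sL=6/29, sR=30/157; mL=36/4553, mR=1377/4553; mL+mR=9/29 → advance +1; mR−mL=1341/4553 → turn +1·90°
n=1: pose=(-8,5,S); sL=60/197, sR=12/65; mL=768/12805, mR=5082/12805; mL+mR=90/197 → advance +1; mR−mL=4314/12805 → turn +1·90°
n=2: pose=(-8,4,E); sL=15/53, sR=15/49; mL=-30/2597, mR=2265/5194; mL+mR=45/106 → advance +1; mR−mL=2325/5194 → turn +1·90°
n=3: pose=(-7,4,N); sL=12/61, sR=12/37; mL=-144/2257, mR=810/2257; mL+mR=18/61 → advance +1; mR−mL=954/2257 → turn +1·90°
n=4: pose=(-7,5,W); sL=6/29, sR=30/157; mL=36/4553, mR=1377/4553; mL+mR=9/29 → advance +1; mR−mL=1341/4553 → turn +1·90°
n=5: pose=(-8,5,S); sL=60/197, sR=12/65; mL=768/12805, mR=5082/12805; mL+mR=90/197 → advance +1; mR−mL=4314/12805 → turn +1·90°
n=6: pose=(-8,4,E); sL=15/53, sR=15/49; mL=-30/2597, mR=2265/5194; mL+mR=45/106 → advance +1; mR−mL=2325/5194 → turn +1·90°
n=7: pose=(-7,4,N); sL=12/61, sR=12/37; mL=-144/2257, mR=810/2257; mL+mR=18/61 → advance +1; mR−mL=954/2257 → turn +1·90°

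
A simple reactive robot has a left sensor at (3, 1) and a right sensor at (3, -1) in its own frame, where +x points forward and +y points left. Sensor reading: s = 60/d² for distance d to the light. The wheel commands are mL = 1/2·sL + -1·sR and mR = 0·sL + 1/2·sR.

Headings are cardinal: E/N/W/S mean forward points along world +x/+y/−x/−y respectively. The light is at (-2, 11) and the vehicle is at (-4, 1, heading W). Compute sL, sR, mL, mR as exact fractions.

30/73 30/53 -1395/3869 15/53

left sensor world pos  = (-7, 0); dL² = 146
right sensor world pos = (-7, 2); dR² = 106
sL = 60/146 = 30/73
sR = 60/106 = 30/53
mL = 1/2·sL + -1·sR = -1395/3869
mR = 0·sL + 1/2·sR = 15/53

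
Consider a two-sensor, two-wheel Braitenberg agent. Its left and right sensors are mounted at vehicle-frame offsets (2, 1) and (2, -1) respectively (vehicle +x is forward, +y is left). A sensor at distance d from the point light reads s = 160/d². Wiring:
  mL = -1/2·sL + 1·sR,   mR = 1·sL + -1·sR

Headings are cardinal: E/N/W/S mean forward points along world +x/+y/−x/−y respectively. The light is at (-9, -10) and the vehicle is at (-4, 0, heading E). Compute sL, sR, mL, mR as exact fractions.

16/17 16/13 168/221 -64/221

left sensor world pos  = (-2, 1); dL² = 170
right sensor world pos = (-2, -1); dR² = 130
sL = 160/170 = 16/17
sR = 160/130 = 16/13
mL = -1/2·sL + 1·sR = 168/221
mR = 1·sL + -1·sR = -64/221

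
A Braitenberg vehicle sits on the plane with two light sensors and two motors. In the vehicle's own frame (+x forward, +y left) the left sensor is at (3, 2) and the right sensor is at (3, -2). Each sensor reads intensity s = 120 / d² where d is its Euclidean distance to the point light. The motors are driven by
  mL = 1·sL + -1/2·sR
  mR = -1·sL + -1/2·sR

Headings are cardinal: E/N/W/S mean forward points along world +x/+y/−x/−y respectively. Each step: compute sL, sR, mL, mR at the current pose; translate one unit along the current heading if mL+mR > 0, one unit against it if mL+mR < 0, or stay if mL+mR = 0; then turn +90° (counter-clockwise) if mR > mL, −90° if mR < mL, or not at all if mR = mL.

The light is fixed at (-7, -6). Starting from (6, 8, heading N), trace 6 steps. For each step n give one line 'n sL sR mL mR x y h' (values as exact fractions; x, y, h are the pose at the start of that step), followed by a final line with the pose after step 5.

0 12/41 60/257 1854/10537 -4314/10537 6 8 N
1 120/481 120/377 1260/13949 -5700/13949 6 7 E
2 15/37 3/5 39/370 -261/370 5 7 S
3 8/15 120/337 1796/5055 -3596/5055 5 8 W
4 12/41 60/257 1854/10537 -4314/10537 6 8 N
5 120/481 120/377 1260/13949 -5700/13949 6 7 E
final 5 7 S

n=0: pose=(6,8,N); sL=12/41, sR=60/257; mL=1854/10537, mR=-4314/10537; mL+mR=-60/257 → advance -1; mR−mL=-24/41 → turn -1·90°
n=1: pose=(6,7,E); sL=120/481, sR=120/377; mL=1260/13949, mR=-5700/13949; mL+mR=-120/377 → advance -1; mR−mL=-240/481 → turn -1·90°
n=2: pose=(5,7,S); sL=15/37, sR=3/5; mL=39/370, mR=-261/370; mL+mR=-3/5 → advance -1; mR−mL=-30/37 → turn -1·90°
n=3: pose=(5,8,W); sL=8/15, sR=120/337; mL=1796/5055, mR=-3596/5055; mL+mR=-120/337 → advance -1; mR−mL=-16/15 → turn -1·90°
n=4: pose=(6,8,N); sL=12/41, sR=60/257; mL=1854/10537, mR=-4314/10537; mL+mR=-60/257 → advance -1; mR−mL=-24/41 → turn -1·90°
n=5: pose=(6,7,E); sL=120/481, sR=120/377; mL=1260/13949, mR=-5700/13949; mL+mR=-120/377 → advance -1; mR−mL=-240/481 → turn -1·90°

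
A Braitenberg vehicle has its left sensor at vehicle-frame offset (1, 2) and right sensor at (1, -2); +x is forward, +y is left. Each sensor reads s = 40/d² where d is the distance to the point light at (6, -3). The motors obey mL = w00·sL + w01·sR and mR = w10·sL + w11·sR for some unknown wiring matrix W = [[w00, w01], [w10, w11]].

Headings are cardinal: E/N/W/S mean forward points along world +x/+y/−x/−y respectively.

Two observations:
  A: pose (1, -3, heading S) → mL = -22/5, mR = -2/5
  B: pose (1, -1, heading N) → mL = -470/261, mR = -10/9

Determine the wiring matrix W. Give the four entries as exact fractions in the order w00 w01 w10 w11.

-1 -1/2 0 -1/2

obs A: pose=(1,-3,S) → sL=4, sR=4/5, mL=-22/5, mR=-2/5
obs B: pose=(1,-1,N) → sL=20/29, sR=20/9, mL=-470/261, mR=-10/9
sensor matrix S = [[4, 4/5], [20/29, 20/9]]; det S = 2176/261
solve [mL_A; mL_B] = S·[w00; w01] and [mR_A; mR_B] = S·[w10; w11]:
  w00 = -1, w01 = -1/2, w10 = 0, w11 = -1/2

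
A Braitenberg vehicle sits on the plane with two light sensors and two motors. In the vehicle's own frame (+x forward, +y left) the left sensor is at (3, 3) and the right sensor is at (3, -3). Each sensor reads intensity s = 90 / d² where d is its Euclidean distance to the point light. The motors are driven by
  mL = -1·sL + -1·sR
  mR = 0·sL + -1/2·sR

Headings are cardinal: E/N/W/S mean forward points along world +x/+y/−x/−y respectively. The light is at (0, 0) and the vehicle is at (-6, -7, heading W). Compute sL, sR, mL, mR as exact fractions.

90/181 90/97 -25020/17557 -45/97

left sensor world pos  = (-9, -10); dL² = 181
right sensor world pos = (-9, -4); dR² = 97
sL = 90/181 = 90/181
sR = 90/97 = 90/97
mL = -1·sL + -1·sR = -25020/17557
mR = 0·sL + -1/2·sR = -45/97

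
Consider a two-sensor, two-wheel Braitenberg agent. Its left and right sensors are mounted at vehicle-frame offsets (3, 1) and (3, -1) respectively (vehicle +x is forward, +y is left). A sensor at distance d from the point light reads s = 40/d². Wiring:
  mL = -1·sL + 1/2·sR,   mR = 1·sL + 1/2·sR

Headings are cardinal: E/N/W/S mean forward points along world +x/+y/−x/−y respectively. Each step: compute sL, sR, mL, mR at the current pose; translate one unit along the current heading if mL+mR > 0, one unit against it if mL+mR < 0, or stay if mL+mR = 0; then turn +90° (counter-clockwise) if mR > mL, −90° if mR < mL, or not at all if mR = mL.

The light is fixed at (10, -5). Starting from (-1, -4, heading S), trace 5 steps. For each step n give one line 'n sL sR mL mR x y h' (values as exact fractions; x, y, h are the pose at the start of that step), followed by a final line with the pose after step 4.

n=0: pose=(-1,-4,S); sL=5/13, sR=10/37; mL=-120/481, mR=250/481; mL+mR=10/37 → advance +1; mR−mL=10/13 → turn +1·90°
n=1: pose=(-1,-5,E); sL=8/13, sR=8/13; mL=-4/13, mR=12/13; mL+mR=8/13 → advance +1; mR−mL=16/13 → turn +1·90°
n=2: pose=(0,-5,N); sL=4/13, sR=4/9; mL=-10/117, mR=62/117; mL+mR=4/9 → advance +1; mR−mL=8/13 → turn +1·90°
n=3: pose=(0,-4,W); sL=40/169, sR=40/173; mL=-3540/29237, mR=10300/29237; mL+mR=40/173 → advance +1; mR−mL=80/169 → turn +1·90°
n=4: pose=(-1,-4,S); sL=5/13, sR=10/37; mL=-120/481, mR=250/481; mL+mR=10/37 → advance +1; mR−mL=10/13 → turn +1·90°

0 5/13 10/37 -120/481 250/481 -1 -4 S
1 8/13 8/13 -4/13 12/13 -1 -5 E
2 4/13 4/9 -10/117 62/117 0 -5 N
3 40/169 40/173 -3540/29237 10300/29237 0 -4 W
4 5/13 10/37 -120/481 250/481 -1 -4 S
final -1 -5 E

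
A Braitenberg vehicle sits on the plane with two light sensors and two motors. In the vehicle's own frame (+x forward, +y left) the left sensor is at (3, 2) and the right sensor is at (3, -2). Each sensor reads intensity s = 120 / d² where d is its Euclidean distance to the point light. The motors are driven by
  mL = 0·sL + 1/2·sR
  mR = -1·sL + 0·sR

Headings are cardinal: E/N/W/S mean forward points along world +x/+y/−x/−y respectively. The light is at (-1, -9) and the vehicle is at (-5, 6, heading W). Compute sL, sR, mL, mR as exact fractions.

60/109 60/169 30/169 -60/109

left sensor world pos  = (-8, 4); dL² = 218
right sensor world pos = (-8, 8); dR² = 338
sL = 120/218 = 60/109
sR = 120/338 = 60/169
mL = 0·sL + 1/2·sR = 30/169
mR = -1·sL + 0·sR = -60/109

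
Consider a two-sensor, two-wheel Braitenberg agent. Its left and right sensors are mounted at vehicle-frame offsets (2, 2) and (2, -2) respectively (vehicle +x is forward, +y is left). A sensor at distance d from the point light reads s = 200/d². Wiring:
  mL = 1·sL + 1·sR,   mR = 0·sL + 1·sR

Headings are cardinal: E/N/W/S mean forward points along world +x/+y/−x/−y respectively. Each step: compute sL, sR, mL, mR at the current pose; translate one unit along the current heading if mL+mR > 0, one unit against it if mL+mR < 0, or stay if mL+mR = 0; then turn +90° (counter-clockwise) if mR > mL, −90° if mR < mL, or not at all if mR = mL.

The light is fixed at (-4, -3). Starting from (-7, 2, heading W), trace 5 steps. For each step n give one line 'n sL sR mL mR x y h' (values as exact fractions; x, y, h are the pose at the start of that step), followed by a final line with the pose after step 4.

0 100/17 100/37 5400/629 100/37 -7 2 W
1 40/17 200/53 5520/901 200/53 -8 2 N
2 50/17 10 220/17 10 -8 3 E
3 200/17 200/41 11600/697 200/41 -7 3 S
4 100/17 100/37 5400/629 100/37 -7 2 W
final -8 2 N

n=0: pose=(-7,2,W); sL=100/17, sR=100/37; mL=5400/629, mR=100/37; mL+mR=7100/629 → advance +1; mR−mL=-100/17 → turn -1·90°
n=1: pose=(-8,2,N); sL=40/17, sR=200/53; mL=5520/901, mR=200/53; mL+mR=8920/901 → advance +1; mR−mL=-40/17 → turn -1·90°
n=2: pose=(-8,3,E); sL=50/17, sR=10; mL=220/17, mR=10; mL+mR=390/17 → advance +1; mR−mL=-50/17 → turn -1·90°
n=3: pose=(-7,3,S); sL=200/17, sR=200/41; mL=11600/697, mR=200/41; mL+mR=15000/697 → advance +1; mR−mL=-200/17 → turn -1·90°
n=4: pose=(-7,2,W); sL=100/17, sR=100/37; mL=5400/629, mR=100/37; mL+mR=7100/629 → advance +1; mR−mL=-100/17 → turn -1·90°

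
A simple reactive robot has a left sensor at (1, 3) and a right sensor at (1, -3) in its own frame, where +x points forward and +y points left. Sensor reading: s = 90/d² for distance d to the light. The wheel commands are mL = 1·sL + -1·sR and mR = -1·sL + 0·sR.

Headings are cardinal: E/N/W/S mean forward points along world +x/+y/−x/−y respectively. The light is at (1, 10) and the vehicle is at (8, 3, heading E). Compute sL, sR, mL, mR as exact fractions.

left sensor world pos  = (9, 6); dL² = 80
right sensor world pos = (9, 0); dR² = 164
sL = 90/80 = 9/8
sR = 90/164 = 45/82
mL = 1·sL + -1·sR = 189/328
mR = -1·sL + 0·sR = -9/8

9/8 45/82 189/328 -9/8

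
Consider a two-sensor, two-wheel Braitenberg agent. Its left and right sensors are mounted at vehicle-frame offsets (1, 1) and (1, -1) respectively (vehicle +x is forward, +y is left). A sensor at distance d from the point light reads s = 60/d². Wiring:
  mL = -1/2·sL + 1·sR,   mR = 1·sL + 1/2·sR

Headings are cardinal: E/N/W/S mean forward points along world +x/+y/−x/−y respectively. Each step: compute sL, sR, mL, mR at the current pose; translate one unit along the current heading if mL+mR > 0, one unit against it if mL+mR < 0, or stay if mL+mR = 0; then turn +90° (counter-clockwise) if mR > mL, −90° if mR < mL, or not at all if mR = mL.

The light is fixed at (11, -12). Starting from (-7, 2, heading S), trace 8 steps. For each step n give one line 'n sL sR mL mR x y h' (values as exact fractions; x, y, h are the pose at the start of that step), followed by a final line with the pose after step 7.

n=0: pose=(-7,2,S); sL=30/229, sR=6/53; mL=579/12137, mR=2277/12137; mL+mR=2856/12137 → advance +1; mR−mL=1698/12137 → turn +1·90°
n=1: pose=(-7,1,E); sL=12/97, sR=60/433; mL=3222/42001, mR=8106/42001; mL+mR=11328/42001 → advance +1; mR−mL=4884/42001 → turn +1·90°
n=2: pose=(-6,1,N); sL=3/26, sR=15/113; mL=441/5876, mR=267/1469; mL+mR=1509/5876 → advance +1; mR−mL=627/5876 → turn +1·90°
n=3: pose=(-6,2,W); sL=60/493, sR=20/183; mL=4370/90219, mR=15910/90219; mL+mR=6760/30073 → advance +1; mR−mL=11540/90219 → turn +1·90°
n=4: pose=(-7,2,S); sL=30/229, sR=6/53; mL=579/12137, mR=2277/12137; mL+mR=2856/12137 → advance +1; mR−mL=1698/12137 → turn +1·90°
n=5: pose=(-7,1,E); sL=12/97, sR=60/433; mL=3222/42001, mR=8106/42001; mL+mR=11328/42001 → advance +1; mR−mL=4884/42001 → turn +1·90°
n=6: pose=(-6,1,N); sL=3/26, sR=15/113; mL=441/5876, mR=267/1469; mL+mR=1509/5876 → advance +1; mR−mL=627/5876 → turn +1·90°
n=7: pose=(-6,2,W); sL=60/493, sR=20/183; mL=4370/90219, mR=15910/90219; mL+mR=6760/30073 → advance +1; mR−mL=11540/90219 → turn +1·90°

0 30/229 6/53 579/12137 2277/12137 -7 2 S
1 12/97 60/433 3222/42001 8106/42001 -7 1 E
2 3/26 15/113 441/5876 267/1469 -6 1 N
3 60/493 20/183 4370/90219 15910/90219 -6 2 W
4 30/229 6/53 579/12137 2277/12137 -7 2 S
5 12/97 60/433 3222/42001 8106/42001 -7 1 E
6 3/26 15/113 441/5876 267/1469 -6 1 N
7 60/493 20/183 4370/90219 15910/90219 -6 2 W
final -7 2 S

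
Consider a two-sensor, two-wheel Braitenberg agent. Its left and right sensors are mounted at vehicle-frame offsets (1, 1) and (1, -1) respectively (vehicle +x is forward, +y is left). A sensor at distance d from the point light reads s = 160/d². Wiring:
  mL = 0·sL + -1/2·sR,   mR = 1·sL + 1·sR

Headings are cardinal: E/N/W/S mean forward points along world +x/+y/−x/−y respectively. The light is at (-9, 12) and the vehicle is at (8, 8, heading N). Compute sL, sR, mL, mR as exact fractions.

32/53 160/333 -80/333 19136/17649

left sensor world pos  = (7, 9); dL² = 265
right sensor world pos = (9, 9); dR² = 333
sL = 160/265 = 32/53
sR = 160/333 = 160/333
mL = 0·sL + -1/2·sR = -80/333
mR = 1·sL + 1·sR = 19136/17649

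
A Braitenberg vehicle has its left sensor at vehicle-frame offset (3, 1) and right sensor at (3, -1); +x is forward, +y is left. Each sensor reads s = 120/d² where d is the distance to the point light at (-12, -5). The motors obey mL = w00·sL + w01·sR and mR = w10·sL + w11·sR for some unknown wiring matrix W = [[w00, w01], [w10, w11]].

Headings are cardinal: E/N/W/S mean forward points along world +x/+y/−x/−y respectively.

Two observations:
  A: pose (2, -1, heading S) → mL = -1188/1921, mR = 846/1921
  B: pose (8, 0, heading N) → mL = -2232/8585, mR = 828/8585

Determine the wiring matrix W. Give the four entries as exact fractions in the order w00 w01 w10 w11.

obs A: pose=(2,-1,S) → sL=60/113, sR=12/17, mL=-1188/1921, mR=846/1921
obs B: pose=(8,0,N) → sL=24/85, sR=24/101, mL=-2232/8585, mR=828/8585
sensor matrix S = [[60/113, 12/17], [24/85, 24/101]]; det S = -1206144/16491785
solve [mL_A; mL_B] = S·[w00; w01] and [mR_A; mR_B] = S·[w10; w11]:
  w00 = -1/2, w01 = -1/2, w10 = -1/2, w11 = 1

-1/2 -1/2 -1/2 1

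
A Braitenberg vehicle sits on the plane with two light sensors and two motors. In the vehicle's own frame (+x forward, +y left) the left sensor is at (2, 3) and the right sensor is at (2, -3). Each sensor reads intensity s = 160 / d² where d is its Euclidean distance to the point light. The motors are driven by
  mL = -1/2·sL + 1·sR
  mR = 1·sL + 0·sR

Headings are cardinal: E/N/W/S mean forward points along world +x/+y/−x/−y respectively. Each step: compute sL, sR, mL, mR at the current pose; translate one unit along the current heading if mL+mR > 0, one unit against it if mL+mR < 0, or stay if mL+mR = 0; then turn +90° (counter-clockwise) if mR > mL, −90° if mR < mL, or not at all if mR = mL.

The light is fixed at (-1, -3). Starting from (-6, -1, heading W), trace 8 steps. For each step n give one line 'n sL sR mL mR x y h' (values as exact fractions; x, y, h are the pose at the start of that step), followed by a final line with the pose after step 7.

n=0: pose=(-6,-1,W); sL=16/5, sR=80/37; mL=104/185, mR=16/5; mL+mR=696/185 → advance +1; mR−mL=488/185 → turn +1·90°
n=1: pose=(-7,-1,S); sL=160/9, sR=160/81; mL=-560/81, mR=160/9; mL+mR=880/81 → advance +1; mR−mL=2000/81 → turn +1·90°
n=2: pose=(-7,-2,E); sL=5, sR=8; mL=11/2, mR=5; mL+mR=21/2 → advance +1; mR−mL=-1/2 → turn -1·90°
n=3: pose=(-6,-2,S); sL=32, sR=32/13; mL=-176/13, mR=32; mL+mR=240/13 → advance +1; mR−mL=592/13 → turn +1·90°
n=4: pose=(-6,-3,E); sL=80/9, sR=80/9; mL=40/9, mR=80/9; mL+mR=40/3 → advance +1; mR−mL=40/9 → turn +1·90°
n=5: pose=(-5,-3,N); sL=160/53, sR=32; mL=1616/53, mR=160/53; mL+mR=1776/53 → advance +1; mR−mL=-1456/53 → turn -1·90°
n=6: pose=(-5,-2,E); sL=8, sR=20; mL=16, mR=8; mL+mR=24 → advance +1; mR−mL=-8 → turn -1·90°
n=7: pose=(-4,-2,S); sL=160, sR=160/37; mL=-2800/37, mR=160; mL+mR=3120/37 → advance +1; mR−mL=8720/37 → turn +1·90°

0 16/5 80/37 104/185 16/5 -6 -1 W
1 160/9 160/81 -560/81 160/9 -7 -1 S
2 5 8 11/2 5 -7 -2 E
3 32 32/13 -176/13 32 -6 -2 S
4 80/9 80/9 40/9 80/9 -6 -3 E
5 160/53 32 1616/53 160/53 -5 -3 N
6 8 20 16 8 -5 -2 E
7 160 160/37 -2800/37 160 -4 -2 S
final -4 -3 E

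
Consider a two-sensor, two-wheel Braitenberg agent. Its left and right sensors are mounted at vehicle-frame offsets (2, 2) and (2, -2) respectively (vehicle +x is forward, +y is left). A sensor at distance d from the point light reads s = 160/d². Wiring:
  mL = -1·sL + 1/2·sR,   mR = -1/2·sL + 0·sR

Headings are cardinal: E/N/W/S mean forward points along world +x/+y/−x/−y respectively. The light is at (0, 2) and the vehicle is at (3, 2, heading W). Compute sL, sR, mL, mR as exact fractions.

left sensor world pos  = (1, 0); dL² = 5
right sensor world pos = (1, 4); dR² = 5
sL = 160/5 = 32
sR = 160/5 = 32
mL = -1·sL + 1/2·sR = -16
mR = -1/2·sL + 0·sR = -16

32 32 -16 -16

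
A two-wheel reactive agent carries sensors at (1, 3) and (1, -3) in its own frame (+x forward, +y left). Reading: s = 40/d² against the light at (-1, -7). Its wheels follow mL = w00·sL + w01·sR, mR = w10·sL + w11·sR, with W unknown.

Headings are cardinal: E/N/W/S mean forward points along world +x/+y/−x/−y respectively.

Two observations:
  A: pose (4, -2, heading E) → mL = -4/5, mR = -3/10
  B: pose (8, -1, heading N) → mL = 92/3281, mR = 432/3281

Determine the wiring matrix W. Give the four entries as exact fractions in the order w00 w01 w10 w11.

1/2 -1 1/2 -1/2

obs A: pose=(4,-2,E) → sL=2/5, sR=1, mL=-4/5, mR=-3/10
obs B: pose=(8,-1,N) → sL=8/17, sR=40/193, mL=92/3281, mR=432/3281
sensor matrix S = [[2/5, 1], [8/17, 40/193]]; det S = -1272/3281
solve [mL_A; mL_B] = S·[w00; w01] and [mR_A; mR_B] = S·[w10; w11]:
  w00 = 1/2, w01 = -1, w10 = 1/2, w11 = -1/2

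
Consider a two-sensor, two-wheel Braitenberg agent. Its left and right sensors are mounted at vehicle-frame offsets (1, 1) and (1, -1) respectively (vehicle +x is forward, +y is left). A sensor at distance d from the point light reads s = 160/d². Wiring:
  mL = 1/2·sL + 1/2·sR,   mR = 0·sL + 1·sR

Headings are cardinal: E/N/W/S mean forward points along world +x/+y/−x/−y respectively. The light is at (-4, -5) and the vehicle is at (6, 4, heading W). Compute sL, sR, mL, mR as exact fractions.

32/29 160/181 5216/5249 160/181

left sensor world pos  = (5, 3); dL² = 145
right sensor world pos = (5, 5); dR² = 181
sL = 160/145 = 32/29
sR = 160/181 = 160/181
mL = 1/2·sL + 1/2·sR = 5216/5249
mR = 0·sL + 1·sR = 160/181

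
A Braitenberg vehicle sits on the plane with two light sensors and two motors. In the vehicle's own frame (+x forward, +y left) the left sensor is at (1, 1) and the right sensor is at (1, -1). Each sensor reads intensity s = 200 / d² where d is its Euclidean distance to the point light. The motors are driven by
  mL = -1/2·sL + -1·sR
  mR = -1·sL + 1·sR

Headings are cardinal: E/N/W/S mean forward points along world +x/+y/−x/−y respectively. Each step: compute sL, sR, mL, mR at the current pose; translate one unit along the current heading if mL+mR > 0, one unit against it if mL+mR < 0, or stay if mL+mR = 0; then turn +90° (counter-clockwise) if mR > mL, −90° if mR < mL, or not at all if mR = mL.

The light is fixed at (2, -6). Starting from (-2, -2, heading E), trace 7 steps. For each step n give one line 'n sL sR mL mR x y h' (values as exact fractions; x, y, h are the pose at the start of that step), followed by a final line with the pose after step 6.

n=0: pose=(-2,-2,E); sL=100/17, sR=100/9; mL=-2150/153, mR=800/153; mL+mR=-150/17 → advance -1; mR−mL=2950/153 → turn +1·90°
n=1: pose=(-3,-2,N); sL=200/61, sR=200/41; mL=-16300/2501, mR=4000/2501; mL+mR=-300/61 → advance -1; mR−mL=20300/2501 → turn +1·90°
n=2: pose=(-3,-3,W); sL=5, sR=50/13; mL=-165/26, mR=-15/13; mL+mR=-15/2 → advance -1; mR−mL=135/26 → turn +1·90°
n=3: pose=(-2,-3,S); sL=200/13, sR=200/29; mL=-5500/377, mR=-3200/377; mL+mR=-300/13 → advance -1; mR−mL=2300/377 → turn +1·90°
n=4: pose=(-2,-2,E); sL=100/17, sR=100/9; mL=-2150/153, mR=800/153; mL+mR=-150/17 → advance -1; mR−mL=2950/153 → turn +1·90°
n=5: pose=(-3,-2,N); sL=200/61, sR=200/41; mL=-16300/2501, mR=4000/2501; mL+mR=-300/61 → advance -1; mR−mL=20300/2501 → turn +1·90°
n=6: pose=(-3,-3,W); sL=5, sR=50/13; mL=-165/26, mR=-15/13; mL+mR=-15/2 → advance -1; mR−mL=135/26 → turn +1·90°

0 100/17 100/9 -2150/153 800/153 -2 -2 E
1 200/61 200/41 -16300/2501 4000/2501 -3 -2 N
2 5 50/13 -165/26 -15/13 -3 -3 W
3 200/13 200/29 -5500/377 -3200/377 -2 -3 S
4 100/17 100/9 -2150/153 800/153 -2 -2 E
5 200/61 200/41 -16300/2501 4000/2501 -3 -2 N
6 5 50/13 -165/26 -15/13 -3 -3 W
final -2 -3 S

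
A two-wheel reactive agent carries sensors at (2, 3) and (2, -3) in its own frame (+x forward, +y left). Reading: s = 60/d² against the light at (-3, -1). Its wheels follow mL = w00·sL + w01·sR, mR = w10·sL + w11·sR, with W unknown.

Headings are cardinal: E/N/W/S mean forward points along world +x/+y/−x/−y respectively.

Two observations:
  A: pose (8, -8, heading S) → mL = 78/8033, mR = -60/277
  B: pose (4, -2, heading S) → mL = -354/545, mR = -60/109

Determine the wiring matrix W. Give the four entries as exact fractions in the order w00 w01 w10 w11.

obs A: pose=(8,-8,S) → sL=60/277, sR=12/29, mL=78/8033, mR=-60/277
obs B: pose=(4,-2,S) → sL=60/109, sR=12/5, mL=-354/545, mR=-60/109
sensor matrix S = [[60/277, 12/29], [60/109, 12/5]]; det S = 255744/875597
solve [mL_A; mL_B] = S·[w00; w01] and [mR_A; mR_B] = S·[w10; w11]:
  w00 = 1, w01 = -1/2, w10 = -1, w11 = 0

1 -1/2 -1 0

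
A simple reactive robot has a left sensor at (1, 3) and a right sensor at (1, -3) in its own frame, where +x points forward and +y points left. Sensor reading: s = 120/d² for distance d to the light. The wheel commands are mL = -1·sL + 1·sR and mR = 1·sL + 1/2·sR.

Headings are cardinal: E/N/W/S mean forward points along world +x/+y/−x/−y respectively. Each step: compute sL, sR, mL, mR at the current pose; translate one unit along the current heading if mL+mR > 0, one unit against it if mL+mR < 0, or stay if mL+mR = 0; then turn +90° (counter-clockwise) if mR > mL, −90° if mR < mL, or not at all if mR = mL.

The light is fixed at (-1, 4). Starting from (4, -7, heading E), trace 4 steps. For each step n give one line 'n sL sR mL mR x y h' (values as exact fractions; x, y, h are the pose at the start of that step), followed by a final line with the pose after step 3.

n=0: pose=(4,-7,E); sL=6/5, sR=15/29; mL=-99/145, mR=423/290; mL+mR=45/58 → advance +1; mR−mL=621/290 → turn +1·90°
n=1: pose=(5,-7,N); sL=120/109, sR=120/181; mL=-8640/19729, mR=28260/19729; mL+mR=180/181 → advance +1; mR−mL=36900/19729 → turn +1·90°
n=2: pose=(5,-6,W); sL=60/97, sR=60/37; mL=3600/3589, mR=5130/3589; mL+mR=90/37 → advance +1; mR−mL=1530/3589 → turn +1·90°
n=3: pose=(4,-6,S); sL=24/37, sR=24/25; mL=288/925, mR=1044/925; mL+mR=36/25 → advance +1; mR−mL=756/925 → turn +1·90°

0 6/5 15/29 -99/145 423/290 4 -7 E
1 120/109 120/181 -8640/19729 28260/19729 5 -7 N
2 60/97 60/37 3600/3589 5130/3589 5 -6 W
3 24/37 24/25 288/925 1044/925 4 -6 S
final 4 -7 E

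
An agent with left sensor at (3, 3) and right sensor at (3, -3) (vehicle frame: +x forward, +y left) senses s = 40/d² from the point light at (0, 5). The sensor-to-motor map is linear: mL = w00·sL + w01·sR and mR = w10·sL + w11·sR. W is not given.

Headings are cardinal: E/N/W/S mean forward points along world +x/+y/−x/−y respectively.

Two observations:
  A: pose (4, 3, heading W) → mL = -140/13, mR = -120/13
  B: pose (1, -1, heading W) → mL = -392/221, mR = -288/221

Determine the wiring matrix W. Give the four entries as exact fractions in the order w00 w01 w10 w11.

obs A: pose=(4,3,W) → sL=20/13, sR=20, mL=-140/13, mR=-120/13
obs B: pose=(1,-1,W) → sL=8/17, sR=40/13, mL=-392/221, mR=-288/221
sensor matrix S = [[20/13, 20], [8/17, 40/13]]; det S = -13440/2873
solve [mL_A; mL_B] = S·[w00; w01] and [mR_A; mR_B] = S·[w10; w11]:
  w00 = -1/2, w01 = -1/2, w10 = 1/2, w11 = -1/2

-1/2 -1/2 1/2 -1/2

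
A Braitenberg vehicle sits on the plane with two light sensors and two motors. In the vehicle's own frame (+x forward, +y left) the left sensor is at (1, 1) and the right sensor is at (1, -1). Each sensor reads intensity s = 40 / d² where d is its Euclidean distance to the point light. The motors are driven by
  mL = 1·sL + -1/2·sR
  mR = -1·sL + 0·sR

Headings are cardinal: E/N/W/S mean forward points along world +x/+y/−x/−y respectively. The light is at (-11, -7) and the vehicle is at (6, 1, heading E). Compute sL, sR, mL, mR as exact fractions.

left sensor world pos  = (7, 2); dL² = 405
right sensor world pos = (7, 0); dR² = 373
sL = 40/405 = 8/81
sR = 40/373 = 40/373
mL = 1·sL + -1/2·sR = 1364/30213
mR = -1·sL + 0·sR = -8/81

8/81 40/373 1364/30213 -8/81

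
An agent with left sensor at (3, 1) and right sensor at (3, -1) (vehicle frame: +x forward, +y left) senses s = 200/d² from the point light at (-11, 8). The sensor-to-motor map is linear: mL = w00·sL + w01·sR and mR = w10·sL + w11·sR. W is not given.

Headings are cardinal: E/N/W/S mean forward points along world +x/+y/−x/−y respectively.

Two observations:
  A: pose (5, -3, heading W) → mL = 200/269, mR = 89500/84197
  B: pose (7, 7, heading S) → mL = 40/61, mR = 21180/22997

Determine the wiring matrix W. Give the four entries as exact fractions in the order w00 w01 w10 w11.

obs A: pose=(5,-3,W) → sL=200/313, sR=200/269, mL=200/269, mR=89500/84197
obs B: pose=(7,7,S) → sL=200/377, sR=40/61, mL=40/61, mR=21180/22997
sensor matrix S = [[200/313, 200/269], [200/377, 40/61]]; det S = 47584000/1936278409
solve [mL_A; mL_B] = S·[w00; w01] and [mR_A; mR_B] = S·[w10; w11]:
  w00 = 0, w01 = 1, w10 = 1/2, w11 = 1

0 1 1/2 1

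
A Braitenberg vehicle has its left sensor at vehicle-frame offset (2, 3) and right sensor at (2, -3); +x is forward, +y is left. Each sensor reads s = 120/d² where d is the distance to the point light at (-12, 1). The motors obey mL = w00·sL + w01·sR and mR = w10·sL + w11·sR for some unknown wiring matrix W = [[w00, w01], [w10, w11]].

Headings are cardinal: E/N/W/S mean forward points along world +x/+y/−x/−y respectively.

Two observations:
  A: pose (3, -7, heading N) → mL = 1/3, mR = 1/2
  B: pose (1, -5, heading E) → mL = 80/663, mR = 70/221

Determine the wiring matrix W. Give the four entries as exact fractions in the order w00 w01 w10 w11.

1 -1 1 -1/2

obs A: pose=(3,-7,N) → sL=2/3, sR=1/3, mL=1/3, mR=1/2
obs B: pose=(1,-5,E) → sL=20/39, sR=20/51, mL=80/663, mR=70/221
sensor matrix S = [[2/3, 1/3], [20/39, 20/51]]; det S = 20/221
solve [mL_A; mL_B] = S·[w00; w01] and [mR_A; mR_B] = S·[w10; w11]:
  w00 = 1, w01 = -1, w10 = 1, w11 = -1/2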